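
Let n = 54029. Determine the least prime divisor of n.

54029 is odd.
Digit sum 20, not divisible by 3.
Ends in 9: not divisible by 5.
7: 54029 = 7·7718 + 3
11: 54029 = 11·4911 + 8
13: 54029 = 13·4156 + 1
17: 54029 = 17·3178 + 3
19: 54029 = 19·2843 + 12
23: 54029 = 23·2349 + 2
29: 54029 = 29·1863 + 2
31: 54029 = 31·1742 + 27
37: 54029 = 37·1460 + 9
41: 54029 = 41·1317 + 32
43: 54029 = 43·1256 + 21
47: 54029 = 47·1149 + 26
53: 54029 = 53·1019 + 22
59: 54029 = 59·915 + 44
61: 54029 = 61·885 + 44
67: 54029 = 67·806 + 27
71: 54029 = 71·760 + 69
73: 54029 = 73·740 + 9
79: 54029 = 79·683 + 72
83: 54029 = 83·650 + 79
89: 54029 = 89·607 + 6
97: 54029 = 97·557

97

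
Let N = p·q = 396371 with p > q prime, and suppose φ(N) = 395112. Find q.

607

φ(n) = (p−1)(q−1) = n − (p+q) + 1, so p + q = 396371 − 395112 + 1 = 1260.
p and q are the roots of t² − 1260t + 396371 = 0.
Discriminant: 1260² − 4·396371 = 1587600 − 1585484 = 2116; √2116 = 46.
q = (1260 − 46)/2 = 607, p = (1260 + 46)/2 = 653.
Check: 607 · 653 = 396371.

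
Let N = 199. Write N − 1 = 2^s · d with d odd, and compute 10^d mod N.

1

199 − 1 = 198 = 2^1 · 99, so d = 99.
10^1 ≡ 10 (mod 199)
10^2 ≡ 10^2 = 100 ≡ 100 (mod 199)
10^4 ≡ 100^2 = 10000 ≡ 50 (mod 199)
10^8 ≡ 50^2 = 2500 ≡ 112 (mod 199)
10^16 ≡ 112^2 = 12544 ≡ 7 (mod 199)
10^32 ≡ 7^2 = 49 ≡ 49 (mod 199)
10^64 ≡ 49^2 = 2401 ≡ 13 (mod 199)
99 = 64 + 32 + 2 + 1 in binary powers of 2.
So 10^99 ≡ 13 · 49 · 100 · 10 ≡ 1 (mod 199).
Since 10^d ≡ 1 (mod 199), base 10 does not prove 199 composite.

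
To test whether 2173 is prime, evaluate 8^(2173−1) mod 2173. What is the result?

8^1 ≡ 8 (mod 2173)
8^2 ≡ 8^2 = 64 ≡ 64 (mod 2173)
8^4 ≡ 64^2 = 4096 ≡ 1923 (mod 2173)
8^8 ≡ 1923^2 = 3697929 ≡ 1656 (mod 2173)
8^16 ≡ 1656^2 = 2742336 ≡ 10 (mod 2173)
8^32 ≡ 10^2 = 100 ≡ 100 (mod 2173)
8^64 ≡ 100^2 = 10000 ≡ 1308 (mod 2173)
8^128 ≡ 1308^2 = 1710864 ≡ 713 (mod 2173)
8^256 ≡ 713^2 = 508369 ≡ 2060 (mod 2173)
8^512 ≡ 2060^2 = 4243600 ≡ 1904 (mod 2173)
8^1024 ≡ 1904^2 = 3625216 ≡ 652 (mod 2173)
8^2048 ≡ 652^2 = 425104 ≡ 1369 (mod 2173)
2172 = 2048 + 64 + 32 + 16 + 8 + 4 in binary powers of 2.
So 8^2172 ≡ 1369 · 1308 · 100 · 10 · 1656 · 1923 ≡ 346 (mod 2173).
Since 346 ≠ 1, base 8 is a Fermat witness: 2173 is composite.

346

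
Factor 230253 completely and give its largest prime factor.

71

230253 = 3 · 76751
76751 = 23 · 3337
3337 = 47 · 71
71 is prime.
So 230253 = 3 · 23 · 47 · 71; the largest prime factor is 71.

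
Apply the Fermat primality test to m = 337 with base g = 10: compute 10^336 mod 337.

1

10^1 ≡ 10 (mod 337)
10^2 ≡ 10^2 = 100 ≡ 100 (mod 337)
10^4 ≡ 100^2 = 10000 ≡ 227 (mod 337)
10^8 ≡ 227^2 = 51529 ≡ 305 (mod 337)
10^16 ≡ 305^2 = 93025 ≡ 13 (mod 337)
10^32 ≡ 13^2 = 169 ≡ 169 (mod 337)
10^64 ≡ 169^2 = 28561 ≡ 253 (mod 337)
10^128 ≡ 253^2 = 64009 ≡ 316 (mod 337)
10^256 ≡ 316^2 = 99856 ≡ 104 (mod 337)
336 = 256 + 64 + 16 in binary powers of 2.
So 10^336 ≡ 104 · 253 · 13 ≡ 1 (mod 337).
Since the result is 1, base 10 gives no evidence that 337 is composite.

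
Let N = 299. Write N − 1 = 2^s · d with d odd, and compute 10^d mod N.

17

299 − 1 = 298 = 2^1 · 149, so d = 149.
10^1 ≡ 10 (mod 299)
10^2 ≡ 10^2 = 100 ≡ 100 (mod 299)
10^4 ≡ 100^2 = 10000 ≡ 133 (mod 299)
10^8 ≡ 133^2 = 17689 ≡ 48 (mod 299)
10^16 ≡ 48^2 = 2304 ≡ 211 (mod 299)
10^32 ≡ 211^2 = 44521 ≡ 269 (mod 299)
10^64 ≡ 269^2 = 72361 ≡ 3 (mod 299)
10^128 ≡ 3^2 = 9 ≡ 9 (mod 299)
149 = 128 + 16 + 4 + 1 in binary powers of 2.
So 10^149 ≡ 9 · 211 · 133 · 10 ≡ 17 (mod 299).
Squaring chain: 17; never reaches −1, so base 10 is a Miller–Rabin witness that 299 is composite.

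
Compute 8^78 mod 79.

8^1 ≡ 8 (mod 79)
8^2 ≡ 8^2 = 64 ≡ 64 (mod 79)
8^4 ≡ 64^2 = 4096 ≡ 67 (mod 79)
8^8 ≡ 67^2 = 4489 ≡ 65 (mod 79)
8^16 ≡ 65^2 = 4225 ≡ 38 (mod 79)
8^32 ≡ 38^2 = 1444 ≡ 22 (mod 79)
8^64 ≡ 22^2 = 484 ≡ 10 (mod 79)
78 = 64 + 8 + 4 + 2 in binary powers of 2.
So 8^78 ≡ 10 · 65 · 67 · 64 ≡ 1 (mod 79).
Since the result is 1, base 8 gives no evidence that 79 is composite.

1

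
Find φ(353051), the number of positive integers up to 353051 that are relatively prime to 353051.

Factor: 353051 = 41 · 79 · 109.
φ(353051) = (41−1) · (79−1) · (109−1) = 40 · 78 · 108 = 336960.

336960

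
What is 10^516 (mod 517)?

397

10^1 ≡ 10 (mod 517)
10^2 ≡ 10^2 = 100 ≡ 100 (mod 517)
10^4 ≡ 100^2 = 10000 ≡ 177 (mod 517)
10^8 ≡ 177^2 = 31329 ≡ 309 (mod 517)
10^16 ≡ 309^2 = 95481 ≡ 353 (mod 517)
10^32 ≡ 353^2 = 124609 ≡ 12 (mod 517)
10^64 ≡ 12^2 = 144 ≡ 144 (mod 517)
10^128 ≡ 144^2 = 20736 ≡ 56 (mod 517)
10^256 ≡ 56^2 = 3136 ≡ 34 (mod 517)
10^512 ≡ 34^2 = 1156 ≡ 122 (mod 517)
516 = 512 + 4 in binary powers of 2.
So 10^516 ≡ 122 · 177 ≡ 397 (mod 517).
Since 397 ≠ 1, base 10 is a Fermat witness: 517 is composite.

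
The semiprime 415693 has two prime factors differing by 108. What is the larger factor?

Since p = q + 108, we have 415693 = q(q + 108), so q² + 108q − 415693 = 0.
Discriminant: 108² + 4·415693 = 11664 + 1662772 = 1674436; √1674436 = 1294.
q = (−108 + 1294)/2 = 593, and p = q + 108 = 701.
Check: 593 · 701 = 415693.

701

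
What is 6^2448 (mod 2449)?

1365

6^1 ≡ 6 (mod 2449)
6^2 ≡ 6^2 = 36 ≡ 36 (mod 2449)
6^4 ≡ 36^2 = 1296 ≡ 1296 (mod 2449)
6^8 ≡ 1296^2 = 1679616 ≡ 2051 (mod 2449)
6^16 ≡ 2051^2 = 4206601 ≡ 1668 (mod 2449)
6^32 ≡ 1668^2 = 2782224 ≡ 160 (mod 2449)
6^64 ≡ 160^2 = 25600 ≡ 1110 (mod 2449)
6^128 ≡ 1110^2 = 1232100 ≡ 253 (mod 2449)
6^256 ≡ 253^2 = 64009 ≡ 335 (mod 2449)
6^512 ≡ 335^2 = 112225 ≡ 2020 (mod 2449)
6^1024 ≡ 2020^2 = 4080400 ≡ 366 (mod 2449)
6^2048 ≡ 366^2 = 133956 ≡ 1710 (mod 2449)
2448 = 2048 + 256 + 128 + 16 in binary powers of 2.
So 6^2448 ≡ 1710 · 335 · 253 · 1668 ≡ 1365 (mod 2449).
Since 1365 ≠ 1, base 6 is a Fermat witness: 2449 is composite.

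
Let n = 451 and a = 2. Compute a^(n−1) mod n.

2^1 ≡ 2 (mod 451)
2^2 ≡ 2^2 = 4 ≡ 4 (mod 451)
2^4 ≡ 4^2 = 16 ≡ 16 (mod 451)
2^8 ≡ 16^2 = 256 ≡ 256 (mod 451)
2^16 ≡ 256^2 = 65536 ≡ 141 (mod 451)
2^32 ≡ 141^2 = 19881 ≡ 37 (mod 451)
2^64 ≡ 37^2 = 1369 ≡ 16 (mod 451)
2^128 ≡ 16^2 = 256 ≡ 256 (mod 451)
2^256 ≡ 256^2 = 65536 ≡ 141 (mod 451)
450 = 256 + 128 + 64 + 2 in binary powers of 2.
So 2^450 ≡ 141 · 256 · 16 · 4 ≡ 122 (mod 451).
Since 122 ≠ 1, base 2 is a Fermat witness: 451 is composite.

122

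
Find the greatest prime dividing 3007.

97

3007 = 31 · 97
97 is prime.
So 3007 = 31 · 97; the largest prime factor is 97.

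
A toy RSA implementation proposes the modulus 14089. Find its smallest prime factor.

14089 is odd.
Digit sum 22, not divisible by 3.
Ends in 9: not divisible by 5.
7: 14089 = 7·2012 + 5
11: 14089 = 11·1280 + 9
13: 14089 = 13·1083 + 10
17: 14089 = 17·828 + 13
19: 14089 = 19·741 + 10
23: 14089 = 23·612 + 13
29: 14089 = 29·485 + 24
31: 14089 = 31·454 + 15
37: 14089 = 37·380 + 29
41: 14089 = 41·343 + 26
43: 14089 = 43·327 + 28
47: 14089 = 47·299 + 36
53: 14089 = 53·265 + 44
59: 14089 = 59·238 + 47
61: 14089 = 61·230 + 59
67: 14089 = 67·210 + 19
71: 14089 = 71·198 + 31
73: 14089 = 73·193

73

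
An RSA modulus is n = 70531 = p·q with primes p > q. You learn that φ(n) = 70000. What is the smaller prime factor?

φ(n) = (p−1)(q−1) = n − (p+q) + 1, so p + q = 70531 − 70000 + 1 = 532.
p and q are the roots of t² − 532t + 70531 = 0.
Discriminant: 532² − 4·70531 = 283024 − 282124 = 900; √900 = 30.
q = (532 − 30)/2 = 251, p = (532 + 30)/2 = 281.
Check: 251 · 281 = 70531.

251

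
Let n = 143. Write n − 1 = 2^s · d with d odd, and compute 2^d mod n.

143 − 1 = 142 = 2^1 · 71, so d = 71.
2^1 ≡ 2 (mod 143)
2^2 ≡ 2^2 = 4 ≡ 4 (mod 143)
2^4 ≡ 4^2 = 16 ≡ 16 (mod 143)
2^8 ≡ 16^2 = 256 ≡ 113 (mod 143)
2^16 ≡ 113^2 = 12769 ≡ 42 (mod 143)
2^32 ≡ 42^2 = 1764 ≡ 48 (mod 143)
2^64 ≡ 48^2 = 2304 ≡ 16 (mod 143)
71 = 64 + 4 + 2 + 1 in binary powers of 2.
So 2^71 ≡ 16 · 16 · 4 · 2 ≡ 46 (mod 143).
Squaring chain: 46; never reaches −1, so base 2 is a Miller–Rabin witness that 143 is composite.

46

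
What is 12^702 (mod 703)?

12^1 ≡ 12 (mod 703)
12^2 ≡ 12^2 = 144 ≡ 144 (mod 703)
12^4 ≡ 144^2 = 20736 ≡ 349 (mod 703)
12^8 ≡ 349^2 = 121801 ≡ 182 (mod 703)
12^16 ≡ 182^2 = 33124 ≡ 83 (mod 703)
12^32 ≡ 83^2 = 6889 ≡ 562 (mod 703)
12^64 ≡ 562^2 = 315844 ≡ 197 (mod 703)
12^128 ≡ 197^2 = 38809 ≡ 144 (mod 703)
12^256 ≡ 144^2 = 20736 ≡ 349 (mod 703)
12^512 ≡ 349^2 = 121801 ≡ 182 (mod 703)
702 = 512 + 128 + 32 + 16 + 8 + 4 + 2 in binary powers of 2.
So 12^702 ≡ 182 · 144 · 562 · 83 · 182 · 349 · 144 ≡ 1 (mod 703).
Since the result is 1, base 12 gives no evidence that 703 is composite.

1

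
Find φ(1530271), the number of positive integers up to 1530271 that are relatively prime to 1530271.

1488792

Factor: 1530271 = 83 · 103 · 179.
φ(1530271) = (83−1) · (103−1) · (179−1) = 82 · 102 · 178 = 1488792.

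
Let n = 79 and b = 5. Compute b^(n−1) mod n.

1

5^1 ≡ 5 (mod 79)
5^2 ≡ 5^2 = 25 ≡ 25 (mod 79)
5^4 ≡ 25^2 = 625 ≡ 72 (mod 79)
5^8 ≡ 72^2 = 5184 ≡ 49 (mod 79)
5^16 ≡ 49^2 = 2401 ≡ 31 (mod 79)
5^32 ≡ 31^2 = 961 ≡ 13 (mod 79)
5^64 ≡ 13^2 = 169 ≡ 11 (mod 79)
78 = 64 + 8 + 4 + 2 in binary powers of 2.
So 5^78 ≡ 11 · 49 · 72 · 25 ≡ 1 (mod 79).
Since the result is 1, base 5 gives no evidence that 79 is composite.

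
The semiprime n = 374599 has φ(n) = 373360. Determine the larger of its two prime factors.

φ(n) = (p−1)(q−1) = n − (p+q) + 1, so p + q = 374599 − 373360 + 1 = 1240.
p and q are the roots of t² − 1240t + 374599 = 0.
Discriminant: 1240² − 4·374599 = 1537600 − 1498396 = 39204; √39204 = 198.
q = (1240 − 198)/2 = 521, p = (1240 + 198)/2 = 719.
Check: 521 · 719 = 374599.

719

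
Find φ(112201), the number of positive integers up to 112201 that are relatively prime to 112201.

104832

Factor: 112201 = 29 · 53 · 73.
φ(112201) = (29−1) · (53−1) · (73−1) = 28 · 52 · 72 = 104832.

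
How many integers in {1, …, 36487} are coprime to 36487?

31800

Factor: 36487 = 11 · 31 · 107.
φ(36487) = (11−1) · (31−1) · (107−1) = 10 · 30 · 106 = 31800.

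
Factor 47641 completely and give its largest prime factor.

71

47641 = 11 · 4331
4331 = 61 · 71
71 is prime.
So 47641 = 11 · 61 · 71; the largest prime factor is 71.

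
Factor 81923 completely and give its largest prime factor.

79

81923 = 17 · 4819
4819 = 61 · 79
79 is prime.
So 81923 = 17 · 61 · 79; the largest prime factor is 79.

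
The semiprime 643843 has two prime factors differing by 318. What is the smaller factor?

659

Since p = q + 318, we have 643843 = q(q + 318), so q² + 318q − 643843 = 0.
Discriminant: 318² + 4·643843 = 101124 + 2575372 = 2676496; √2676496 = 1636.
q = (−318 + 1636)/2 = 659, and p = q + 318 = 977.
Check: 659 · 977 = 643843.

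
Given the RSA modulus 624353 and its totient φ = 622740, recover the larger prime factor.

φ(n) = (p−1)(q−1) = n − (p+q) + 1, so p + q = 624353 − 622740 + 1 = 1614.
p and q are the roots of t² − 1614t + 624353 = 0.
Discriminant: 1614² − 4·624353 = 2604996 − 2497412 = 107584; √107584 = 328.
q = (1614 − 328)/2 = 643, p = (1614 + 328)/2 = 971.
Check: 643 · 971 = 624353.

971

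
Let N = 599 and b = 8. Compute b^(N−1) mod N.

1

8^1 ≡ 8 (mod 599)
8^2 ≡ 8^2 = 64 ≡ 64 (mod 599)
8^4 ≡ 64^2 = 4096 ≡ 502 (mod 599)
8^8 ≡ 502^2 = 252004 ≡ 424 (mod 599)
8^16 ≡ 424^2 = 179776 ≡ 76 (mod 599)
8^32 ≡ 76^2 = 5776 ≡ 385 (mod 599)
8^64 ≡ 385^2 = 148225 ≡ 272 (mod 599)
8^128 ≡ 272^2 = 73984 ≡ 307 (mod 599)
8^256 ≡ 307^2 = 94249 ≡ 206 (mod 599)
8^512 ≡ 206^2 = 42436 ≡ 506 (mod 599)
598 = 512 + 64 + 16 + 4 + 2 in binary powers of 2.
So 8^598 ≡ 506 · 272 · 76 · 502 · 64 ≡ 1 (mod 599).
Since the result is 1, base 8 gives no evidence that 599 is composite.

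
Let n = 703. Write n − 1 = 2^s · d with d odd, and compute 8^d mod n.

512

703 − 1 = 702 = 2^1 · 351, so d = 351.
8^1 ≡ 8 (mod 703)
8^2 ≡ 8^2 = 64 ≡ 64 (mod 703)
8^4 ≡ 64^2 = 4096 ≡ 581 (mod 703)
8^8 ≡ 581^2 = 337561 ≡ 121 (mod 703)
8^16 ≡ 121^2 = 14641 ≡ 581 (mod 703)
8^32 ≡ 581^2 = 337561 ≡ 121 (mod 703)
8^64 ≡ 121^2 = 14641 ≡ 581 (mod 703)
8^128 ≡ 581^2 = 337561 ≡ 121 (mod 703)
8^256 ≡ 121^2 = 14641 ≡ 581 (mod 703)
351 = 256 + 64 + 16 + 8 + 4 + 2 + 1 in binary powers of 2.
So 8^351 ≡ 581 · 581 · 581 · 121 · 581 · 64 · 8 ≡ 512 (mod 703).
Squaring chain: 512; never reaches −1, so base 8 is a Miller–Rabin witness that 703 is composite.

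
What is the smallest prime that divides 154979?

11

154979 is odd.
Digit sum 35, not divisible by 3.
Ends in 9: not divisible by 5.
7: 154979 = 7·22139 + 6
11: 154979 = 11·14089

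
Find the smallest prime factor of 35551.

35551 is odd.
Digit sum 19, not divisible by 3.
Ends in 1: not divisible by 5.
7: 35551 = 7·5078 + 5
11: 35551 = 11·3231 + 10
13: 35551 = 13·2734 + 9
17: 35551 = 17·2091 + 4
19: 35551 = 19·1871 + 2
23: 35551 = 23·1545 + 16
29: 35551 = 29·1225 + 26
31: 35551 = 31·1146 + 25
37: 35551 = 37·960 + 31
41: 35551 = 41·867 + 4
43: 35551 = 43·826 + 33
47: 35551 = 47·756 + 19
53: 35551 = 53·670 + 41
59: 35551 = 59·602 + 33
61: 35551 = 61·582 + 49
67: 35551 = 67·530 + 41
71: 35551 = 71·500 + 51
73: 35551 = 73·487

73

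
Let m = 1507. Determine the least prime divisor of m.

1507 is odd.
Digit sum 13, not divisible by 3.
Ends in 7: not divisible by 5.
7: 1507 = 7·215 + 2
11: 1507 = 11·137

11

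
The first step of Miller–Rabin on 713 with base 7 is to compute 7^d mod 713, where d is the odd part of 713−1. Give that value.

713 − 1 = 712 = 2^3 · 89, so d = 89.
7^1 ≡ 7 (mod 713)
7^2 ≡ 7^2 = 49 ≡ 49 (mod 713)
7^4 ≡ 49^2 = 2401 ≡ 262 (mod 713)
7^8 ≡ 262^2 = 68644 ≡ 196 (mod 713)
7^16 ≡ 196^2 = 38416 ≡ 627 (mod 713)
7^32 ≡ 627^2 = 393129 ≡ 266 (mod 713)
7^64 ≡ 266^2 = 70756 ≡ 169 (mod 713)
89 = 64 + 16 + 8 + 1 in binary powers of 2.
So 7^89 ≡ 169 · 627 · 196 · 7 ≡ 536 (mod 713).
Squaring chain: 536 → 670 → 423; never reaches −1, so base 7 is a Miller–Rabin witness that 713 is composite.

536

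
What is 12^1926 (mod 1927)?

12^1 ≡ 12 (mod 1927)
12^2 ≡ 12^2 = 144 ≡ 144 (mod 1927)
12^4 ≡ 144^2 = 20736 ≡ 1466 (mod 1927)
12^8 ≡ 1466^2 = 2149156 ≡ 551 (mod 1927)
12^16 ≡ 551^2 = 303601 ≡ 1062 (mod 1927)
12^32 ≡ 1062^2 = 1127844 ≡ 549 (mod 1927)
12^64 ≡ 549^2 = 301401 ≡ 789 (mod 1927)
12^128 ≡ 789^2 = 622521 ≡ 100 (mod 1927)
12^256 ≡ 100^2 = 10000 ≡ 365 (mod 1927)
12^512 ≡ 365^2 = 133225 ≡ 262 (mod 1927)
12^1024 ≡ 262^2 = 68644 ≡ 1199 (mod 1927)
1926 = 1024 + 512 + 256 + 128 + 4 + 2 in binary powers of 2.
So 12^1926 ≡ 1199 · 262 · 365 · 100 · 1466 · 144 ≡ 1840 (mod 1927).
Since 1840 ≠ 1, base 12 is a Fermat witness: 1927 is composite.

1840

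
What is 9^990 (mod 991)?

9^1 ≡ 9 (mod 991)
9^2 ≡ 9^2 = 81 ≡ 81 (mod 991)
9^4 ≡ 81^2 = 6561 ≡ 615 (mod 991)
9^8 ≡ 615^2 = 378225 ≡ 654 (mod 991)
9^16 ≡ 654^2 = 427716 ≡ 595 (mod 991)
9^32 ≡ 595^2 = 354025 ≡ 238 (mod 991)
9^64 ≡ 238^2 = 56644 ≡ 157 (mod 991)
9^128 ≡ 157^2 = 24649 ≡ 865 (mod 991)
9^256 ≡ 865^2 = 748225 ≡ 20 (mod 991)
9^512 ≡ 20^2 = 400 ≡ 400 (mod 991)
990 = 512 + 256 + 128 + 64 + 16 + 8 + 4 + 2 in binary powers of 2.
So 9^990 ≡ 400 · 20 · 865 · 157 · 595 · 654 · 615 · 81 ≡ 1 (mod 991).
Since the result is 1, base 9 gives no evidence that 991 is composite.

1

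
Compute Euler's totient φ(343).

294

Factor: 343 = 7^3.
φ(343) = 7^2·(7−1) = 294.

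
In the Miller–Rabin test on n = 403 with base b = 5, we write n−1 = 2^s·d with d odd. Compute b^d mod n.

403 − 1 = 402 = 2^1 · 201, so d = 201.
5^1 ≡ 5 (mod 403)
5^2 ≡ 5^2 = 25 ≡ 25 (mod 403)
5^4 ≡ 25^2 = 625 ≡ 222 (mod 403)
5^8 ≡ 222^2 = 49284 ≡ 118 (mod 403)
5^16 ≡ 118^2 = 13924 ≡ 222 (mod 403)
5^32 ≡ 222^2 = 49284 ≡ 118 (mod 403)
5^64 ≡ 118^2 = 13924 ≡ 222 (mod 403)
5^128 ≡ 222^2 = 49284 ≡ 118 (mod 403)
201 = 128 + 64 + 8 + 1 in binary powers of 2.
So 5^201 ≡ 118 · 222 · 118 · 5 ≡ 187 (mod 403).
Squaring chain: 187; never reaches −1, so base 5 is a Miller–Rabin witness that 403 is composite.

187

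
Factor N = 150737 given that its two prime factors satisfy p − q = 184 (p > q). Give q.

307

Since p = q + 184, we have 150737 = q(q + 184), so q² + 184q − 150737 = 0.
Discriminant: 184² + 4·150737 = 33856 + 602948 = 636804; √636804 = 798.
q = (−184 + 798)/2 = 307, and p = q + 184 = 491.
Check: 307 · 491 = 150737.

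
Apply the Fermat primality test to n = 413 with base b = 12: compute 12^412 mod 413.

289

12^1 ≡ 12 (mod 413)
12^2 ≡ 12^2 = 144 ≡ 144 (mod 413)
12^4 ≡ 144^2 = 20736 ≡ 86 (mod 413)
12^8 ≡ 86^2 = 7396 ≡ 375 (mod 413)
12^16 ≡ 375^2 = 140625 ≡ 205 (mod 413)
12^32 ≡ 205^2 = 42025 ≡ 312 (mod 413)
12^64 ≡ 312^2 = 97344 ≡ 289 (mod 413)
12^128 ≡ 289^2 = 83521 ≡ 95 (mod 413)
12^256 ≡ 95^2 = 9025 ≡ 352 (mod 413)
412 = 256 + 128 + 16 + 8 + 4 in binary powers of 2.
So 12^412 ≡ 352 · 95 · 205 · 375 · 86 ≡ 289 (mod 413).
Since 289 ≠ 1, base 12 is a Fermat witness: 413 is composite.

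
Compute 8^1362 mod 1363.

573

8^1 ≡ 8 (mod 1363)
8^2 ≡ 8^2 = 64 ≡ 64 (mod 1363)
8^4 ≡ 64^2 = 4096 ≡ 7 (mod 1363)
8^8 ≡ 7^2 = 49 ≡ 49 (mod 1363)
8^16 ≡ 49^2 = 2401 ≡ 1038 (mod 1363)
8^32 ≡ 1038^2 = 1077444 ≡ 674 (mod 1363)
8^64 ≡ 674^2 = 454276 ≡ 397 (mod 1363)
8^128 ≡ 397^2 = 157609 ≡ 864 (mod 1363)
8^256 ≡ 864^2 = 746496 ≡ 935 (mod 1363)
8^512 ≡ 935^2 = 874225 ≡ 542 (mod 1363)
8^1024 ≡ 542^2 = 293764 ≡ 719 (mod 1363)
1362 = 1024 + 256 + 64 + 16 + 2 in binary powers of 2.
So 8^1362 ≡ 719 · 935 · 397 · 1038 · 64 ≡ 573 (mod 1363).
Since 573 ≠ 1, base 8 is a Fermat witness: 1363 is composite.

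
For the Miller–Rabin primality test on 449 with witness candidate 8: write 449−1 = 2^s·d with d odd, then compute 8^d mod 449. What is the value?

322

449 − 1 = 448 = 2^6 · 7, so d = 7.
8^1 ≡ 8 (mod 449)
8^2 ≡ 8^2 = 64 ≡ 64 (mod 449)
8^4 ≡ 64^2 = 4096 ≡ 55 (mod 449)
7 = 4 + 2 + 1 in binary powers of 2.
So 8^7 ≡ 55 · 64 · 8 ≡ 322 (mod 449).
Squaring chain: 322 → 414 → 327 → 67 → 448 → 1; reaches −1, so base 8 does not prove 449 composite.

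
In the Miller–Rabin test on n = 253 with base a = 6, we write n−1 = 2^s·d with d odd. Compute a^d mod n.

18

253 − 1 = 252 = 2^2 · 63, so d = 63.
6^1 ≡ 6 (mod 253)
6^2 ≡ 6^2 = 36 ≡ 36 (mod 253)
6^4 ≡ 36^2 = 1296 ≡ 31 (mod 253)
6^8 ≡ 31^2 = 961 ≡ 202 (mod 253)
6^16 ≡ 202^2 = 40804 ≡ 71 (mod 253)
6^32 ≡ 71^2 = 5041 ≡ 234 (mod 253)
63 = 32 + 16 + 8 + 4 + 2 + 1 in binary powers of 2.
So 6^63 ≡ 234 · 71 · 202 · 31 · 36 · 6 ≡ 18 (mod 253).
Squaring chain: 18 → 71; never reaches −1, so base 6 is a Miller–Rabin witness that 253 is composite.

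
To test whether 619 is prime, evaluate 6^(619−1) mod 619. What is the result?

6^1 ≡ 6 (mod 619)
6^2 ≡ 6^2 = 36 ≡ 36 (mod 619)
6^4 ≡ 36^2 = 1296 ≡ 58 (mod 619)
6^8 ≡ 58^2 = 3364 ≡ 269 (mod 619)
6^16 ≡ 269^2 = 72361 ≡ 557 (mod 619)
6^32 ≡ 557^2 = 310249 ≡ 130 (mod 619)
6^64 ≡ 130^2 = 16900 ≡ 187 (mod 619)
6^128 ≡ 187^2 = 34969 ≡ 305 (mod 619)
6^256 ≡ 305^2 = 93025 ≡ 175 (mod 619)
6^512 ≡ 175^2 = 30625 ≡ 294 (mod 619)
618 = 512 + 64 + 32 + 8 + 2 in binary powers of 2.
So 6^618 ≡ 294 · 187 · 130 · 269 · 36 ≡ 1 (mod 619).
Since the result is 1, base 6 gives no evidence that 619 is composite.

1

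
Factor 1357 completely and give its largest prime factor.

1357 = 23 · 59
59 is prime.
So 1357 = 23 · 59; the largest prime factor is 59.

59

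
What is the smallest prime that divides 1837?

11

1837 is odd.
Digit sum 19, not divisible by 3.
Ends in 7: not divisible by 5.
7: 1837 = 7·262 + 3
11: 1837 = 11·167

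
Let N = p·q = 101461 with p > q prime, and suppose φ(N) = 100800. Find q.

241

φ(n) = (p−1)(q−1) = n − (p+q) + 1, so p + q = 101461 − 100800 + 1 = 662.
p and q are the roots of t² − 662t + 101461 = 0.
Discriminant: 662² − 4·101461 = 438244 − 405844 = 32400; √32400 = 180.
q = (662 − 180)/2 = 241, p = (662 + 180)/2 = 421.
Check: 241 · 421 = 101461.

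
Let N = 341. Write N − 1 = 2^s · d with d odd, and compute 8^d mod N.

32

341 − 1 = 340 = 2^2 · 85, so d = 85.
8^1 ≡ 8 (mod 341)
8^2 ≡ 8^2 = 64 ≡ 64 (mod 341)
8^4 ≡ 64^2 = 4096 ≡ 4 (mod 341)
8^8 ≡ 4^2 = 16 ≡ 16 (mod 341)
8^16 ≡ 16^2 = 256 ≡ 256 (mod 341)
8^32 ≡ 256^2 = 65536 ≡ 64 (mod 341)
8^64 ≡ 64^2 = 4096 ≡ 4 (mod 341)
85 = 64 + 16 + 4 + 1 in binary powers of 2.
So 8^85 ≡ 4 · 256 · 4 · 8 ≡ 32 (mod 341).
Squaring chain: 32 → 1; never reaches −1, so base 8 is a Miller–Rabin witness that 341 is composite.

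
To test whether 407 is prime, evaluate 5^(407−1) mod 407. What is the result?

104

5^1 ≡ 5 (mod 407)
5^2 ≡ 5^2 = 25 ≡ 25 (mod 407)
5^4 ≡ 25^2 = 625 ≡ 218 (mod 407)
5^8 ≡ 218^2 = 47524 ≡ 312 (mod 407)
5^16 ≡ 312^2 = 97344 ≡ 71 (mod 407)
5^32 ≡ 71^2 = 5041 ≡ 157 (mod 407)
5^64 ≡ 157^2 = 24649 ≡ 229 (mod 407)
5^128 ≡ 229^2 = 52441 ≡ 345 (mod 407)
5^256 ≡ 345^2 = 119025 ≡ 181 (mod 407)
406 = 256 + 128 + 16 + 4 + 2 in binary powers of 2.
So 5^406 ≡ 181 · 345 · 71 · 218 · 25 ≡ 104 (mod 407).
Since 104 ≠ 1, base 5 is a Fermat witness: 407 is composite.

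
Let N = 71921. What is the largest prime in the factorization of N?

71921 = 23 · 3127
3127 = 53 · 59
59 is prime.
So 71921 = 23 · 53 · 59; the largest prime factor is 59.

59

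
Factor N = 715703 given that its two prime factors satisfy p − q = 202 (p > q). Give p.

953

Since p = q + 202, we have 715703 = q(q + 202), so q² + 202q − 715703 = 0.
Discriminant: 202² + 4·715703 = 40804 + 2862812 = 2903616; √2903616 = 1704.
q = (−202 + 1704)/2 = 751, and p = q + 202 = 953.
Check: 751 · 953 = 715703.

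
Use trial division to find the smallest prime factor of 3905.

3905 is odd.
Digit sum 17, not divisible by 3.
Ends in 5: divisible by 5.

5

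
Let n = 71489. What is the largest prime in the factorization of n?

71489 = 11 · 6499
6499 = 67 · 97
97 is prime.
So 71489 = 11 · 67 · 97; the largest prime factor is 97.

97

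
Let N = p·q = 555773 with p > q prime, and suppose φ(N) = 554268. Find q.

φ(n) = (p−1)(q−1) = n − (p+q) + 1, so p + q = 555773 − 554268 + 1 = 1506.
p and q are the roots of t² − 1506t + 555773 = 0.
Discriminant: 1506² − 4·555773 = 2268036 − 2223092 = 44944; √44944 = 212.
q = (1506 − 212)/2 = 647, p = (1506 + 212)/2 = 859.
Check: 647 · 859 = 555773.

647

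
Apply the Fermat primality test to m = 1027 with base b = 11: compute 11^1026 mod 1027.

38

11^1 ≡ 11 (mod 1027)
11^2 ≡ 11^2 = 121 ≡ 121 (mod 1027)
11^4 ≡ 121^2 = 14641 ≡ 263 (mod 1027)
11^8 ≡ 263^2 = 69169 ≡ 360 (mod 1027)
11^16 ≡ 360^2 = 129600 ≡ 198 (mod 1027)
11^32 ≡ 198^2 = 39204 ≡ 178 (mod 1027)
11^64 ≡ 178^2 = 31684 ≡ 874 (mod 1027)
11^128 ≡ 874^2 = 763876 ≡ 815 (mod 1027)
11^256 ≡ 815^2 = 664225 ≡ 783 (mod 1027)
11^512 ≡ 783^2 = 613089 ≡ 997 (mod 1027)
11^1024 ≡ 997^2 = 994009 ≡ 900 (mod 1027)
1026 = 1024 + 2 in binary powers of 2.
So 11^1026 ≡ 900 · 121 ≡ 38 (mod 1027).
Since 38 ≠ 1, base 11 is a Fermat witness: 1027 is composite.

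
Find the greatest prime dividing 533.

533 = 13 · 41
41 is prime.
So 533 = 13 · 41; the largest prime factor is 41.

41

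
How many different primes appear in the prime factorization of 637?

637 = 7^2 · 13
637 = 7^2 · 13, which has 2 distinct prime factors.

2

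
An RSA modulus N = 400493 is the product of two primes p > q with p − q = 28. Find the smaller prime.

619

Since p = q + 28, we have 400493 = q(q + 28), so q² + 28q − 400493 = 0.
Discriminant: 28² + 4·400493 = 784 + 1601972 = 1602756; √1602756 = 1266.
q = (−28 + 1266)/2 = 619, and p = q + 28 = 647.
Check: 619 · 647 = 400493.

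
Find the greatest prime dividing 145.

29

145 = 5 · 29
29 is prime.
So 145 = 5 · 29; the largest prime factor is 29.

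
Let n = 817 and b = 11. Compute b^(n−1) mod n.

666

11^1 ≡ 11 (mod 817)
11^2 ≡ 11^2 = 121 ≡ 121 (mod 817)
11^4 ≡ 121^2 = 14641 ≡ 752 (mod 817)
11^8 ≡ 752^2 = 565504 ≡ 140 (mod 817)
11^16 ≡ 140^2 = 19600 ≡ 809 (mod 817)
11^32 ≡ 809^2 = 654481 ≡ 64 (mod 817)
11^64 ≡ 64^2 = 4096 ≡ 11 (mod 817)
11^128 ≡ 11^2 = 121 ≡ 121 (mod 817)
11^256 ≡ 121^2 = 14641 ≡ 752 (mod 817)
11^512 ≡ 752^2 = 565504 ≡ 140 (mod 817)
816 = 512 + 256 + 32 + 16 in binary powers of 2.
So 11^816 ≡ 140 · 752 · 64 · 809 ≡ 666 (mod 817).
Since 666 ≠ 1, base 11 is a Fermat witness: 817 is composite.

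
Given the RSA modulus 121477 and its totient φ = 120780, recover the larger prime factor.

367

φ(n) = (p−1)(q−1) = n − (p+q) + 1, so p + q = 121477 − 120780 + 1 = 698.
p and q are the roots of t² − 698t + 121477 = 0.
Discriminant: 698² − 4·121477 = 487204 − 485908 = 1296; √1296 = 36.
q = (698 − 36)/2 = 331, p = (698 + 36)/2 = 367.
Check: 331 · 367 = 121477.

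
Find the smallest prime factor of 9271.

73

9271 is odd.
Digit sum 19, not divisible by 3.
Ends in 1: not divisible by 5.
7: 9271 = 7·1324 + 3
11: 9271 = 11·842 + 9
13: 9271 = 13·713 + 2
17: 9271 = 17·545 + 6
19: 9271 = 19·487 + 18
23: 9271 = 23·403 + 2
29: 9271 = 29·319 + 20
31: 9271 = 31·299 + 2
37: 9271 = 37·250 + 21
41: 9271 = 41·226 + 5
43: 9271 = 43·215 + 26
47: 9271 = 47·197 + 12
53: 9271 = 53·174 + 49
59: 9271 = 59·157 + 8
61: 9271 = 61·151 + 60
67: 9271 = 67·138 + 25
71: 9271 = 71·130 + 41
73: 9271 = 73·127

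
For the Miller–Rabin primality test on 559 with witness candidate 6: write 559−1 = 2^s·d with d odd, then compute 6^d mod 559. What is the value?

559 − 1 = 558 = 2^1 · 279, so d = 279.
6^1 ≡ 6 (mod 559)
6^2 ≡ 6^2 = 36 ≡ 36 (mod 559)
6^4 ≡ 36^2 = 1296 ≡ 178 (mod 559)
6^8 ≡ 178^2 = 31684 ≡ 380 (mod 559)
6^16 ≡ 380^2 = 144400 ≡ 178 (mod 559)
6^32 ≡ 178^2 = 31684 ≡ 380 (mod 559)
6^64 ≡ 380^2 = 144400 ≡ 178 (mod 559)
6^128 ≡ 178^2 = 31684 ≡ 380 (mod 559)
6^256 ≡ 380^2 = 144400 ≡ 178 (mod 559)
279 = 256 + 16 + 4 + 2 + 1 in binary powers of 2.
So 6^279 ≡ 178 · 178 · 178 · 36 · 6 ≡ 216 (mod 559).
Squaring chain: 216; never reaches −1, so base 6 is a Miller–Rabin witness that 559 is composite.

216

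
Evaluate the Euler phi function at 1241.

Factor: 1241 = 17 · 73.
φ(1241) = (17−1) · (73−1) = 16 · 72 = 1152.

1152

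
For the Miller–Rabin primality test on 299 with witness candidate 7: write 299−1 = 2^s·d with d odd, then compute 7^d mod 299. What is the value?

180

299 − 1 = 298 = 2^1 · 149, so d = 149.
7^1 ≡ 7 (mod 299)
7^2 ≡ 7^2 = 49 ≡ 49 (mod 299)
7^4 ≡ 49^2 = 2401 ≡ 9 (mod 299)
7^8 ≡ 9^2 = 81 ≡ 81 (mod 299)
7^16 ≡ 81^2 = 6561 ≡ 282 (mod 299)
7^32 ≡ 282^2 = 79524 ≡ 289 (mod 299)
7^64 ≡ 289^2 = 83521 ≡ 100 (mod 299)
7^128 ≡ 100^2 = 10000 ≡ 133 (mod 299)
149 = 128 + 16 + 4 + 1 in binary powers of 2.
So 7^149 ≡ 133 · 282 · 9 · 7 ≡ 180 (mod 299).
Squaring chain: 180; never reaches −1, so base 7 is a Miller–Rabin witness that 299 is composite.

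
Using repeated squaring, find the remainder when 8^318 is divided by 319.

236

8^1 ≡ 8 (mod 319)
8^2 ≡ 8^2 = 64 ≡ 64 (mod 319)
8^4 ≡ 64^2 = 4096 ≡ 268 (mod 319)
8^8 ≡ 268^2 = 71824 ≡ 49 (mod 319)
8^16 ≡ 49^2 = 2401 ≡ 168 (mod 319)
8^32 ≡ 168^2 = 28224 ≡ 152 (mod 319)
8^64 ≡ 152^2 = 23104 ≡ 136 (mod 319)
8^128 ≡ 136^2 = 18496 ≡ 313 (mod 319)
8^256 ≡ 313^2 = 97969 ≡ 36 (mod 319)
318 = 256 + 32 + 16 + 8 + 4 + 2 in binary powers of 2.
So 8^318 ≡ 36 · 152 · 168 · 49 · 268 · 64 ≡ 236 (mod 319).
Since 236 ≠ 1, base 8 is a Fermat witness: 319 is composite.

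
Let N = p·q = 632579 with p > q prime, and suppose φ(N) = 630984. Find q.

φ(n) = (p−1)(q−1) = n − (p+q) + 1, so p + q = 632579 − 630984 + 1 = 1596.
p and q are the roots of t² − 1596t + 632579 = 0.
Discriminant: 1596² − 4·632579 = 2547216 − 2530316 = 16900; √16900 = 130.
q = (1596 − 130)/2 = 733, p = (1596 + 130)/2 = 863.
Check: 733 · 863 = 632579.

733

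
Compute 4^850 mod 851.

4^1 ≡ 4 (mod 851)
4^2 ≡ 4^2 = 16 ≡ 16 (mod 851)
4^4 ≡ 16^2 = 256 ≡ 256 (mod 851)
4^8 ≡ 256^2 = 65536 ≡ 9 (mod 851)
4^16 ≡ 9^2 = 81 ≡ 81 (mod 851)
4^32 ≡ 81^2 = 6561 ≡ 604 (mod 851)
4^64 ≡ 604^2 = 364816 ≡ 588 (mod 851)
4^128 ≡ 588^2 = 345744 ≡ 238 (mod 851)
4^256 ≡ 238^2 = 56644 ≡ 478 (mod 851)
4^512 ≡ 478^2 = 228484 ≡ 416 (mod 851)
850 = 512 + 256 + 64 + 16 + 2 in binary powers of 2.
So 4^850 ≡ 416 · 478 · 588 · 81 · 16 ≡ 478 (mod 851).
Since 478 ≠ 1, base 4 is a Fermat witness: 851 is composite.

478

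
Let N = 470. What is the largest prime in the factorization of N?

470 = 2 · 235
235 = 5 · 47
47 is prime.
So 470 = 2 · 5 · 47; the largest prime factor is 47.

47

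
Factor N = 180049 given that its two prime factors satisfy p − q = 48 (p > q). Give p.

449

Since p = q + 48, we have 180049 = q(q + 48), so q² + 48q − 180049 = 0.
Discriminant: 48² + 4·180049 = 2304 + 720196 = 722500; √722500 = 850.
q = (−48 + 850)/2 = 401, and p = q + 48 = 449.
Check: 401 · 449 = 180049.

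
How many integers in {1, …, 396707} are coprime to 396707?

Factor: 396707 = 31 · 67 · 191.
φ(396707) = (31−1) · (67−1) · (191−1) = 30 · 66 · 190 = 376200.

376200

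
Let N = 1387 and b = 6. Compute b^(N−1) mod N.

875

6^1 ≡ 6 (mod 1387)
6^2 ≡ 6^2 = 36 ≡ 36 (mod 1387)
6^4 ≡ 36^2 = 1296 ≡ 1296 (mod 1387)
6^8 ≡ 1296^2 = 1679616 ≡ 1346 (mod 1387)
6^16 ≡ 1346^2 = 1811716 ≡ 294 (mod 1387)
6^32 ≡ 294^2 = 86436 ≡ 442 (mod 1387)
6^64 ≡ 442^2 = 195364 ≡ 1184 (mod 1387)
6^128 ≡ 1184^2 = 1401856 ≡ 986 (mod 1387)
6^256 ≡ 986^2 = 972196 ≡ 1296 (mod 1387)
6^512 ≡ 1296^2 = 1679616 ≡ 1346 (mod 1387)
6^1024 ≡ 1346^2 = 1811716 ≡ 294 (mod 1387)
1386 = 1024 + 256 + 64 + 32 + 8 + 2 in binary powers of 2.
So 6^1386 ≡ 294 · 1296 · 1184 · 442 · 1346 · 36 ≡ 875 (mod 1387).
Since 875 ≠ 1, base 6 is a Fermat witness: 1387 is composite.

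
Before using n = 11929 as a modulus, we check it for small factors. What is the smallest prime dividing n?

11929 is odd.
Digit sum 22, not divisible by 3.
Ends in 9: not divisible by 5.
7: 11929 = 7·1704 + 1
11: 11929 = 11·1084 + 5
13: 11929 = 13·917 + 8
17: 11929 = 17·701 + 12
19: 11929 = 19·627 + 16
23: 11929 = 23·518 + 15
29: 11929 = 29·411 + 10
31: 11929 = 31·384 + 25
37: 11929 = 37·322 + 15
41: 11929 = 41·290 + 39
43: 11929 = 43·277 + 18
47: 11929 = 47·253 + 38
53: 11929 = 53·225 + 4
59: 11929 = 59·202 + 11
61: 11929 = 61·195 + 34
67: 11929 = 67·178 + 3
71: 11929 = 71·168 + 1
73: 11929 = 73·163 + 30
79: 11929 = 79·151

79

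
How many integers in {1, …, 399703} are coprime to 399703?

373248

Factor: 399703 = 19 · 109 · 193.
φ(399703) = (19−1) · (109−1) · (193−1) = 18 · 108 · 192 = 373248.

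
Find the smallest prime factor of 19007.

19007 is odd.
Digit sum 17, not divisible by 3.
Ends in 7: not divisible by 5.
7: 19007 = 7·2715 + 2
11: 19007 = 11·1727 + 10
13: 19007 = 13·1462 + 1
17: 19007 = 17·1118 + 1
19: 19007 = 19·1000 + 7
23: 19007 = 23·826 + 9
29: 19007 = 29·655 + 12
31: 19007 = 31·613 + 4
37: 19007 = 37·513 + 26
41: 19007 = 41·463 + 24
43: 19007 = 43·442 + 1
47: 19007 = 47·404 + 19
53: 19007 = 53·358 + 33
59: 19007 = 59·322 + 9
61: 19007 = 61·311 + 36
67: 19007 = 67·283 + 46
71: 19007 = 71·267 + 50
73: 19007 = 73·260 + 27
79: 19007 = 79·240 + 47
83: 19007 = 83·229

83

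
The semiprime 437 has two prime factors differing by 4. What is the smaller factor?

Since p = q + 4, we have 437 = q(q + 4), so q² + 4q − 437 = 0.
Discriminant: 4² + 4·437 = 16 + 1748 = 1764; √1764 = 42.
q = (−4 + 42)/2 = 19, and p = q + 4 = 23.
Check: 19 · 23 = 437.

19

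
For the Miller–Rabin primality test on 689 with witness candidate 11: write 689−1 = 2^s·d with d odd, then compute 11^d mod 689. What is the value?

93

689 − 1 = 688 = 2^4 · 43, so d = 43.
11^1 ≡ 11 (mod 689)
11^2 ≡ 11^2 = 121 ≡ 121 (mod 689)
11^4 ≡ 121^2 = 14641 ≡ 172 (mod 689)
11^8 ≡ 172^2 = 29584 ≡ 646 (mod 689)
11^16 ≡ 646^2 = 417316 ≡ 471 (mod 689)
11^32 ≡ 471^2 = 221841 ≡ 672 (mod 689)
43 = 32 + 8 + 2 + 1 in binary powers of 2.
So 11^43 ≡ 672 · 646 · 121 · 11 ≡ 93 (mod 689).
Squaring chain: 93 → 381 → 471 → 672; never reaches −1, so base 11 is a Miller–Rabin witness that 689 is composite.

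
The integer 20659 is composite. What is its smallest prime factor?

73

20659 is odd.
Digit sum 22, not divisible by 3.
Ends in 9: not divisible by 5.
7: 20659 = 7·2951 + 2
11: 20659 = 11·1878 + 1
13: 20659 = 13·1589 + 2
17: 20659 = 17·1215 + 4
19: 20659 = 19·1087 + 6
23: 20659 = 23·898 + 5
29: 20659 = 29·712 + 11
31: 20659 = 31·666 + 13
37: 20659 = 37·558 + 13
41: 20659 = 41·503 + 36
43: 20659 = 43·480 + 19
47: 20659 = 47·439 + 26
53: 20659 = 53·389 + 42
59: 20659 = 59·350 + 9
61: 20659 = 61·338 + 41
67: 20659 = 67·308 + 23
71: 20659 = 71·290 + 69
73: 20659 = 73·283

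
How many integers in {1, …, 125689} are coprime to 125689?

117936

Factor: 125689 = 37 · 43 · 79.
φ(125689) = (37−1) · (43−1) · (79−1) = 36 · 42 · 78 = 117936.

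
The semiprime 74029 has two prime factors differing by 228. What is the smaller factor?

181

Since p = q + 228, we have 74029 = q(q + 228), so q² + 228q − 74029 = 0.
Discriminant: 228² + 4·74029 = 51984 + 296116 = 348100; √348100 = 590.
q = (−228 + 590)/2 = 181, and p = q + 228 = 409.
Check: 181 · 409 = 74029.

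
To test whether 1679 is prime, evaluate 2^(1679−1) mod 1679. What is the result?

892

2^1 ≡ 2 (mod 1679)
2^2 ≡ 2^2 = 4 ≡ 4 (mod 1679)
2^4 ≡ 4^2 = 16 ≡ 16 (mod 1679)
2^8 ≡ 16^2 = 256 ≡ 256 (mod 1679)
2^16 ≡ 256^2 = 65536 ≡ 55 (mod 1679)
2^32 ≡ 55^2 = 3025 ≡ 1346 (mod 1679)
2^64 ≡ 1346^2 = 1811716 ≡ 75 (mod 1679)
2^128 ≡ 75^2 = 5625 ≡ 588 (mod 1679)
2^256 ≡ 588^2 = 345744 ≡ 1549 (mod 1679)
2^512 ≡ 1549^2 = 2399401 ≡ 110 (mod 1679)
2^1024 ≡ 110^2 = 12100 ≡ 347 (mod 1679)
1678 = 1024 + 512 + 128 + 8 + 4 + 2 in binary powers of 2.
So 2^1678 ≡ 347 · 110 · 588 · 256 · 16 · 4 ≡ 892 (mod 1679).
Since 892 ≠ 1, base 2 is a Fermat witness: 1679 is composite.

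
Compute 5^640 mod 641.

1

5^1 ≡ 5 (mod 641)
5^2 ≡ 5^2 = 25 ≡ 25 (mod 641)
5^4 ≡ 25^2 = 625 ≡ 625 (mod 641)
5^8 ≡ 625^2 = 390625 ≡ 256 (mod 641)
5^16 ≡ 256^2 = 65536 ≡ 154 (mod 641)
5^32 ≡ 154^2 = 23716 ≡ 640 (mod 641)
5^64 ≡ 640^2 = 409600 ≡ 1 (mod 641)
5^128 ≡ 1^2 = 1 ≡ 1 (mod 641)
5^256 ≡ 1^2 = 1 ≡ 1 (mod 641)
5^512 ≡ 1^2 = 1 ≡ 1 (mod 641)
640 = 512 + 128 in binary powers of 2.
So 5^640 ≡ 1 · 1 ≡ 1 (mod 641).
Since the result is 1, base 5 gives no evidence that 641 is composite.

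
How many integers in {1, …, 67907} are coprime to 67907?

Factor: 67907 = 7 · 89 · 109.
φ(67907) = (7−1) · (89−1) · (109−1) = 6 · 88 · 108 = 57024.

57024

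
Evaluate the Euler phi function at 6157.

Factor: 6157 = 47 · 131.
φ(6157) = (47−1) · (131−1) = 46 · 130 = 5980.

5980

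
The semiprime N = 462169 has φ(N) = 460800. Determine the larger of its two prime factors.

φ(n) = (p−1)(q−1) = n − (p+q) + 1, so p + q = 462169 − 460800 + 1 = 1370.
p and q are the roots of t² − 1370t + 462169 = 0.
Discriminant: 1370² − 4·462169 = 1876900 − 1848676 = 28224; √28224 = 168.
q = (1370 − 168)/2 = 601, p = (1370 + 168)/2 = 769.
Check: 601 · 769 = 462169.

769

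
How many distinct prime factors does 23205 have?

5

23205 = 3 · 7735
7735 = 5 · 1547
1547 = 7 · 221
221 = 13 · 17
23205 = 3 · 5 · 7 · 13 · 17, which has 5 distinct prime factors.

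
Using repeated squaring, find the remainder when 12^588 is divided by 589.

39

12^1 ≡ 12 (mod 589)
12^2 ≡ 12^2 = 144 ≡ 144 (mod 589)
12^4 ≡ 144^2 = 20736 ≡ 121 (mod 589)
12^8 ≡ 121^2 = 14641 ≡ 505 (mod 589)
12^16 ≡ 505^2 = 255025 ≡ 577 (mod 589)
12^32 ≡ 577^2 = 332929 ≡ 144 (mod 589)
12^64 ≡ 144^2 = 20736 ≡ 121 (mod 589)
12^128 ≡ 121^2 = 14641 ≡ 505 (mod 589)
12^256 ≡ 505^2 = 255025 ≡ 577 (mod 589)
12^512 ≡ 577^2 = 332929 ≡ 144 (mod 589)
588 = 512 + 64 + 8 + 4 in binary powers of 2.
So 12^588 ≡ 144 · 121 · 505 · 121 ≡ 39 (mod 589).
Since 39 ≠ 1, base 12 is a Fermat witness: 589 is composite.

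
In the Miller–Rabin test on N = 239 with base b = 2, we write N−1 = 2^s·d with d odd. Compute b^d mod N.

1

239 − 1 = 238 = 2^1 · 119, so d = 119.
2^1 ≡ 2 (mod 239)
2^2 ≡ 2^2 = 4 ≡ 4 (mod 239)
2^4 ≡ 4^2 = 16 ≡ 16 (mod 239)
2^8 ≡ 16^2 = 256 ≡ 17 (mod 239)
2^16 ≡ 17^2 = 289 ≡ 50 (mod 239)
2^32 ≡ 50^2 = 2500 ≡ 110 (mod 239)
2^64 ≡ 110^2 = 12100 ≡ 150 (mod 239)
119 = 64 + 32 + 16 + 4 + 2 + 1 in binary powers of 2.
So 2^119 ≡ 150 · 110 · 50 · 16 · 4 · 2 ≡ 1 (mod 239).
Since 2^d ≡ 1 (mod 239), base 2 does not prove 239 composite.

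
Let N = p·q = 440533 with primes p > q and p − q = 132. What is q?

601

Since p = q + 132, we have 440533 = q(q + 132), so q² + 132q − 440533 = 0.
Discriminant: 132² + 4·440533 = 17424 + 1762132 = 1779556; √1779556 = 1334.
q = (−132 + 1334)/2 = 601, and p = q + 132 = 733.
Check: 601 · 733 = 440533.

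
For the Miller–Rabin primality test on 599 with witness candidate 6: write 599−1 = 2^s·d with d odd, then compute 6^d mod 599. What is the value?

1

599 − 1 = 598 = 2^1 · 299, so d = 299.
6^1 ≡ 6 (mod 599)
6^2 ≡ 6^2 = 36 ≡ 36 (mod 599)
6^4 ≡ 36^2 = 1296 ≡ 98 (mod 599)
6^8 ≡ 98^2 = 9604 ≡ 20 (mod 599)
6^16 ≡ 20^2 = 400 ≡ 400 (mod 599)
6^32 ≡ 400^2 = 160000 ≡ 67 (mod 599)
6^64 ≡ 67^2 = 4489 ≡ 296 (mod 599)
6^128 ≡ 296^2 = 87616 ≡ 162 (mod 599)
6^256 ≡ 162^2 = 26244 ≡ 487 (mod 599)
299 = 256 + 32 + 8 + 2 + 1 in binary powers of 2.
So 6^299 ≡ 487 · 67 · 20 · 36 · 6 ≡ 1 (mod 599).
Since 6^d ≡ 1 (mod 599), base 6 does not prove 599 composite.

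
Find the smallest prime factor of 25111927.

73

25111927 is odd.
Digit sum 28, not divisible by 3.
Ends in 7: not divisible by 5.
7: 25111927 = 7·3587418 + 1
11: 25111927 = 11·2282902 + 5
13: 25111927 = 13·1931686 + 9
17: 25111927 = 17·1477172 + 3
19: 25111927 = 19·1321680 + 7
23: 25111927 = 23·1091822 + 21
29: 25111927 = 29·865928 + 15
31: 25111927 = 31·810062 + 5
37: 25111927 = 37·678700 + 27
41: 25111927 = 41·612486 + 1
43: 25111927 = 43·583998 + 13
47: 25111927 = 47·534296 + 15
53: 25111927 = 53·473809 + 50
59: 25111927 = 59·425625 + 52
61: 25111927 = 61·411670 + 57
67: 25111927 = 67·374804 + 59
71: 25111927 = 71·353689 + 8
73: 25111927 = 73·343999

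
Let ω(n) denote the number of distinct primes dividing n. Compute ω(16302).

5

16302 = 2 · 8151
8151 = 3 · 2717
2717 = 11 · 247
247 = 13 · 19
16302 = 2 · 3 · 11 · 13 · 19, which has 5 distinct prime factors.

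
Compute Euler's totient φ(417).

276

Factor: 417 = 3 · 139.
φ(417) = (3−1) · (139−1) = 2 · 138 = 276.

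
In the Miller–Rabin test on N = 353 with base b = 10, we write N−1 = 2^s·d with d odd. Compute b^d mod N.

353 − 1 = 352 = 2^5 · 11, so d = 11.
10^1 ≡ 10 (mod 353)
10^2 ≡ 10^2 = 100 ≡ 100 (mod 353)
10^4 ≡ 100^2 = 10000 ≡ 116 (mod 353)
10^8 ≡ 116^2 = 13456 ≡ 42 (mod 353)
11 = 8 + 2 + 1 in binary powers of 2.
So 10^11 ≡ 42 · 100 · 10 ≡ 346 (mod 353).
Squaring chain: 346 → 49 → 283 → 311 → 352; reaches −1, so base 10 does not prove 353 composite.

346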